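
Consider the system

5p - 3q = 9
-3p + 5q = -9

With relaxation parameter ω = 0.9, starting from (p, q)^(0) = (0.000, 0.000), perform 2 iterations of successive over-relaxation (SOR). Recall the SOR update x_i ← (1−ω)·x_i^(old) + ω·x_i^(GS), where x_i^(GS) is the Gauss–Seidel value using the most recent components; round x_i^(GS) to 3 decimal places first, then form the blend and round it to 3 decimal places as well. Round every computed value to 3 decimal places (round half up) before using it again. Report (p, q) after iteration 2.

Iteration 1:
  p: GS value = (9 - (-3)·0.000) / (5) = 1.800;  p ← (1−ω)·0.000 + ω·1.800 = 1.620
  q: GS value = (-9 - (-3)·1.620) / (5) = -0.828;  q ← (1−ω)·0.000 + ω·-0.828 = -0.745
Iteration 2:
  p: GS value = (9 - (-3)·-0.745) / (5) = 1.353;  p ← (1−ω)·1.620 + ω·1.353 = 1.380
  q: GS value = (-9 - (-3)·1.380) / (5) = -0.972;  q ← (1−ω)·-0.745 + ω·-0.972 = -0.949

(1.380, -0.949)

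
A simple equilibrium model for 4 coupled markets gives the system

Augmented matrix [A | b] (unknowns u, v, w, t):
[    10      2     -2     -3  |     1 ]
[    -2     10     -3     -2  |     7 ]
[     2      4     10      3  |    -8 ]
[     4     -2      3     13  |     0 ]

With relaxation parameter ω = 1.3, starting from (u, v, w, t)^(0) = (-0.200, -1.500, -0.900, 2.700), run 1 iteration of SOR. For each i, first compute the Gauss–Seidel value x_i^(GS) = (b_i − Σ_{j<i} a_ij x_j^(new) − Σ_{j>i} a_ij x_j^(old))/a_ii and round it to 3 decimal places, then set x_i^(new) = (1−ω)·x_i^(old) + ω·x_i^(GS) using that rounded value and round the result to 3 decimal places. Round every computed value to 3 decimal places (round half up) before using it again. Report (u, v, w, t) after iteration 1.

(1.399, 2.075, -3.266, 0.025)

Iteration 1:
  u: GS value = (1 - (2)·-1.500 - (-2)·-0.900 - (-3)·2.700) / (10) = 1.030;  u ← (1−ω)·-0.200 + ω·1.030 = 1.399
  v: GS value = (7 - (-2)·1.399 - (-3)·-0.900 - (-2)·2.700) / (10) = 1.250;  v ← (1−ω)·-1.500 + ω·1.250 = 2.075
  w: GS value = (-8 - (2)·1.399 - (4)·2.075 - (3)·2.700) / (10) = -2.720;  w ← (1−ω)·-0.900 + ω·-2.720 = -3.266
  t: GS value = (0 - (4)·1.399 - (-2)·2.075 - (3)·-3.266) / (13) = 0.642;  t ← (1−ω)·2.700 + ω·0.642 = 0.025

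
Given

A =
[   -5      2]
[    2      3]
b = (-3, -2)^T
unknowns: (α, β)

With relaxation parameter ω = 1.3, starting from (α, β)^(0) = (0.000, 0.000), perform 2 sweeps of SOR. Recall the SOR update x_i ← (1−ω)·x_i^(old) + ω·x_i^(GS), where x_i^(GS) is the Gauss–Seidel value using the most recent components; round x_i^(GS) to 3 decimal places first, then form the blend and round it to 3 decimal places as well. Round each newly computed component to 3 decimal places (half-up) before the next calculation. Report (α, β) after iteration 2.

(-0.256, -0.182)

Iteration 1:
  α: GS value = (-3 - (2)·0.000) / (-5) = 0.600;  α ← (1−ω)·0.000 + ω·0.600 = 0.780
  β: GS value = (-2 - (2)·0.780) / (3) = -1.187;  β ← (1−ω)·0.000 + ω·-1.187 = -1.543
Iteration 2:
  α: GS value = (-3 - (2)·-1.543) / (-5) = -0.017;  α ← (1−ω)·0.780 + ω·-0.017 = -0.256
  β: GS value = (-2 - (2)·-0.256) / (3) = -0.496;  β ← (1−ω)·-1.543 + ω·-0.496 = -0.182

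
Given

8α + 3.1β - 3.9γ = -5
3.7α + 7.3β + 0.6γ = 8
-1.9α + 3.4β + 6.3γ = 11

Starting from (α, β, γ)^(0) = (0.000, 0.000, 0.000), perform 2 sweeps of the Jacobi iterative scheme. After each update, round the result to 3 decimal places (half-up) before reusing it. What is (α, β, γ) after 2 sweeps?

(-0.199, 1.269, 0.966)

Iteration 1:
  α = (-5 - (3.1)·0.000 - (-3.9)·0.000) / (8) = -0.625
  β = (8 - (3.7)·0.000 - (0.6)·0.000) / (7.3) = 1.096
  γ = (11 - (-1.9)·0.000 - (3.4)·0.000) / (6.3) = 1.746
Iteration 2:
  α = (-5 - (3.1)·1.096 - (-3.9)·1.746) / (8) = -0.199
  β = (8 - (3.7)·-0.625 - (0.6)·1.746) / (7.3) = 1.269
  γ = (11 - (-1.9)·-0.625 - (3.4)·1.096) / (6.3) = 0.966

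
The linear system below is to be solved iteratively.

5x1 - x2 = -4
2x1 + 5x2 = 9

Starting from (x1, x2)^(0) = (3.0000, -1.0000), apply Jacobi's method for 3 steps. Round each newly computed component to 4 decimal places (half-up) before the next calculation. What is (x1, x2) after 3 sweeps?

Iteration 1:
  x1 = (-4 - (-1)·-1.0000) / (5) = -1.0000
  x2 = (9 - (2)·3.0000) / (5) = 0.6000
Iteration 2:
  x1 = (-4 - (-1)·0.6000) / (5) = -0.6800
  x2 = (9 - (2)·-1.0000) / (5) = 2.2000
Iteration 3:
  x1 = (-4 - (-1)·2.2000) / (5) = -0.3600
  x2 = (9 - (2)·-0.6800) / (5) = 2.0720

(-0.3600, 2.0720)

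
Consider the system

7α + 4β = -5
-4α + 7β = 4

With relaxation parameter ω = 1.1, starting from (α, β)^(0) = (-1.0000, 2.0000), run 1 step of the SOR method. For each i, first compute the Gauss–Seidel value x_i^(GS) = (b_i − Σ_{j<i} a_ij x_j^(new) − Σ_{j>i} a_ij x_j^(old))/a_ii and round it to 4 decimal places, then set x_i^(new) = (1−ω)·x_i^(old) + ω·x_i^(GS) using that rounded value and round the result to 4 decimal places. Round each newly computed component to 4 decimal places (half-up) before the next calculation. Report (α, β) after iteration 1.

Iteration 1:
  α: GS value = (-5 - (4)·2.0000) / (7) = -1.8571;  α ← (1−ω)·-1.0000 + ω·-1.8571 = -1.9428
  β: GS value = (4 - (-4)·-1.9428) / (7) = -0.5387;  β ← (1−ω)·2.0000 + ω·-0.5387 = -0.7926

(-1.9428, -0.7926)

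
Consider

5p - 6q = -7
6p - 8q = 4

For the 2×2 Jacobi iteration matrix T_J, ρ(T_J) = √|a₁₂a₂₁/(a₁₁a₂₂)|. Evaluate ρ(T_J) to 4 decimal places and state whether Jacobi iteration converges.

0.9487

a₁₂a₂₁/(a₁₁a₂₂) = (-6)·(6) / ((5)·(-8)) = 0.900000
ρ = √|0.900000| = √0.900000 = 0.9487
ρ < 1, so Jacobi converges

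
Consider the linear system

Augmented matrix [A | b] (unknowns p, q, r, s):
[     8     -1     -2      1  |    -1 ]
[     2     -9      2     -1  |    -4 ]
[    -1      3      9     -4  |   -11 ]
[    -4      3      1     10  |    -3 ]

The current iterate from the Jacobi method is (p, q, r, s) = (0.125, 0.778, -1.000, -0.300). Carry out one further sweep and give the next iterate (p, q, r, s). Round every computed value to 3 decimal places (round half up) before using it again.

(-0.240, 0.283, -1.601, -0.383)

One sweep:
  p = (-1 - (-1)·0.778 - (-2)·-1.000 - (1)·-0.300) / (8) = -0.240
  q = (-4 - (2)·0.125 - (2)·-1.000 - (-1)·-0.300) / (-9) = 0.283
  r = (-11 - (-1)·0.125 - (3)·0.778 - (-4)·-0.300) / (9) = -1.601
  s = (-3 - (-4)·0.125 - (3)·0.778 - (1)·-1.000) / (10) = -0.383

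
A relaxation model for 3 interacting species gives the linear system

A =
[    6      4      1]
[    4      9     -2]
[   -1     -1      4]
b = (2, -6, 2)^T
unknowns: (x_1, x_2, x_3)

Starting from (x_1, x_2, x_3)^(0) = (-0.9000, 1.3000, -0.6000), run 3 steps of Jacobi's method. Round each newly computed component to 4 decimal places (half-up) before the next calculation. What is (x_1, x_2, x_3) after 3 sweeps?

(0.5119, -0.8241, 0.5398)

Iteration 1:
  x_1 = (2 - (4)·1.3000 - (1)·-0.6000) / (6) = -0.4333
  x_2 = (-6 - (4)·-0.9000 - (-2)·-0.6000) / (9) = -0.4000
  x_3 = (2 - (-1)·-0.9000 - (-1)·1.3000) / (4) = 0.6000
Iteration 2:
  x_1 = (2 - (4)·-0.4000 - (1)·0.6000) / (6) = 0.5000
  x_2 = (-6 - (4)·-0.4333 - (-2)·0.6000) / (9) = -0.3408
  x_3 = (2 - (-1)·-0.4333 - (-1)·-0.4000) / (4) = 0.2917
Iteration 3:
  x_1 = (2 - (4)·-0.3408 - (1)·0.2917) / (6) = 0.5119
  x_2 = (-6 - (4)·0.5000 - (-2)·0.2917) / (9) = -0.8241
  x_3 = (2 - (-1)·0.5000 - (-1)·-0.3408) / (4) = 0.5398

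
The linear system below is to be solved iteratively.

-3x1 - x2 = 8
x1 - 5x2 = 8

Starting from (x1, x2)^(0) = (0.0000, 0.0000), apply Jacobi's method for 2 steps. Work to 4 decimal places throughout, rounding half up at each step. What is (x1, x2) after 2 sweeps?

(-2.1333, -2.1333)

Iteration 1:
  x1 = (8 - (-1)·0.0000) / (-3) = -2.6667
  x2 = (8 - (1)·0.0000) / (-5) = -1.6000
Iteration 2:
  x1 = (8 - (-1)·-1.6000) / (-3) = -2.1333
  x2 = (8 - (1)·-2.6667) / (-5) = -2.1333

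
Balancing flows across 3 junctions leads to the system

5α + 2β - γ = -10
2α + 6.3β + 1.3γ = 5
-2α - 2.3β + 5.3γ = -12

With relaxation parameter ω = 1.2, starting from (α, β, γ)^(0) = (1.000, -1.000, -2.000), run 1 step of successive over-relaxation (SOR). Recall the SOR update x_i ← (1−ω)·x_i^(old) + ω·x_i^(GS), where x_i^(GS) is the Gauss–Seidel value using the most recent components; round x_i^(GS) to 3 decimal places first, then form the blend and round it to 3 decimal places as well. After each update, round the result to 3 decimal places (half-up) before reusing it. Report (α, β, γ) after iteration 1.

(-2.600, 2.638, -2.120)

Iteration 1:
  α: GS value = (-10 - (2)·-1.000 - (-1)·-2.000) / (5) = -2.000;  α ← (1−ω)·1.000 + ω·-2.000 = -2.600
  β: GS value = (5 - (2)·-2.600 - (1.3)·-2.000) / (6.3) = 2.032;  β ← (1−ω)·-1.000 + ω·2.032 = 2.638
  γ: GS value = (-12 - (-2)·-2.600 - (-2.3)·2.638) / (5.3) = -2.100;  γ ← (1−ω)·-2.000 + ω·-2.100 = -2.120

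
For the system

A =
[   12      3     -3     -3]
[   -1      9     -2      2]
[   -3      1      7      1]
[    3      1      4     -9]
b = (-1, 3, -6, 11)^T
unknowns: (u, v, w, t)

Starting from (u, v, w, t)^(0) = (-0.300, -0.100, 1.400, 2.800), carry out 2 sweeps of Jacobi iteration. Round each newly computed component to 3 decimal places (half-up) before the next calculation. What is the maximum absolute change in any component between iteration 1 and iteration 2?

Iteration 1:
  u = (-1 - (3)·-0.100 - (-3)·1.400 - (-3)·2.800) / (12) = 0.992
  v = (3 - (-1)·-0.300 - (-2)·1.400 - (2)·2.800) / (9) = -0.011
  w = (-6 - (-3)·-0.300 - (1)·-0.100 - (1)·2.800) / (7) = -1.371
  t = (11 - (3)·-0.300 - (1)·-0.100 - (4)·1.400) / (-9) = -0.711
Iteration 2:
  u = (-1 - (3)·-0.011 - (-3)·-1.371 - (-3)·-0.711) / (12) = -0.601
  v = (3 - (-1)·0.992 - (-2)·-1.371 - (2)·-0.711) / (9) = 0.297
  w = (-6 - (-3)·0.992 - (1)·-0.011 - (1)·-0.711) / (7) = -0.329
  t = (11 - (3)·0.992 - (1)·-0.011 - (4)·-1.371) / (-9) = -1.502
Change: (-1.593, 0.308, 1.042, -0.791) → max |·| = 1.593

1.593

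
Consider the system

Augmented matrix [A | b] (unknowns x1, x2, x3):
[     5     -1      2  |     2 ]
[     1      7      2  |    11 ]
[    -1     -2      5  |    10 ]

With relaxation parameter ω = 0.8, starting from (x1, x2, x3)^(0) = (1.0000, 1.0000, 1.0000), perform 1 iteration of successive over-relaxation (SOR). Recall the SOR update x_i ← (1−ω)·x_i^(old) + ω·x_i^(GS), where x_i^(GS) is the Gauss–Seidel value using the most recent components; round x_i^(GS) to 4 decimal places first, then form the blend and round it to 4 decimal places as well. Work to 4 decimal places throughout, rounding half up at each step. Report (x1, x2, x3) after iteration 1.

(0.3600, 1.1874, 2.2376)

Iteration 1:
  x1: GS value = (2 - (-1)·1.0000 - (2)·1.0000) / (5) = 0.2000;  x1 ← (1−ω)·1.0000 + ω·0.2000 = 0.3600
  x2: GS value = (11 - (1)·0.3600 - (2)·1.0000) / (7) = 1.2343;  x2 ← (1−ω)·1.0000 + ω·1.2343 = 1.1874
  x3: GS value = (10 - (-1)·0.3600 - (-2)·1.1874) / (5) = 2.5470;  x3 ← (1−ω)·1.0000 + ω·2.5470 = 2.2376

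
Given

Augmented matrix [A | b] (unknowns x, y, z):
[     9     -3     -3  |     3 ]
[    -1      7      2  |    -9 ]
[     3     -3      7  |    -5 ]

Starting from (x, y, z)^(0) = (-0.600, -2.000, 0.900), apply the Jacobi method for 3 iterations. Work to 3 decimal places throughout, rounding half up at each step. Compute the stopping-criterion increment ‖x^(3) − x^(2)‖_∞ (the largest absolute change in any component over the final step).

Iteration 1:
  x = (3 - (-3)·-2.000 - (-3)·0.900) / (9) = -0.033
  y = (-9 - (-1)·-0.600 - (2)·0.900) / (7) = -1.629
  z = (-5 - (3)·-0.600 - (-3)·-2.000) / (7) = -1.314
Iteration 2:
  x = (3 - (-3)·-1.629 - (-3)·-1.314) / (9) = -0.648
  y = (-9 - (-1)·-0.033 - (2)·-1.314) / (7) = -0.915
  z = (-5 - (3)·-0.033 - (-3)·-1.629) / (7) = -1.398
Iteration 3:
  x = (3 - (-3)·-0.915 - (-3)·-1.398) / (9) = -0.438
  y = (-9 - (-1)·-0.648 - (2)·-1.398) / (7) = -0.979
  z = (-5 - (3)·-0.648 - (-3)·-0.915) / (7) = -0.829
Change: (0.210, -0.064, 0.569) → max |·| = 0.569

0.569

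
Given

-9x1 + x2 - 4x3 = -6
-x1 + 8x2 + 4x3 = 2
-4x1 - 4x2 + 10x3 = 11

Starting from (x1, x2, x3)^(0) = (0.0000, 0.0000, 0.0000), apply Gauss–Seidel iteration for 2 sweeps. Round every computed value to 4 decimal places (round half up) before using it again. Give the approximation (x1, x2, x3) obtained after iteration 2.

(0.0370, -0.4954, 0.9166)

Iteration 1:
  x1 = (-6 - (1)·0.0000 - (-4)·0.0000) / (-9) = 0.6667
  x2 = (2 - (-1)·0.6667 - (4)·0.0000) / (8) = 0.3333
  x3 = (11 - (-4)·0.6667 - (-4)·0.3333) / (10) = 1.5000
Iteration 2:
  x1 = (-6 - (1)·0.3333 - (-4)·1.5000) / (-9) = 0.0370
  x2 = (2 - (-1)·0.0370 - (4)·1.5000) / (8) = -0.4954
  x3 = (11 - (-4)·0.0370 - (-4)·-0.4954) / (10) = 0.9166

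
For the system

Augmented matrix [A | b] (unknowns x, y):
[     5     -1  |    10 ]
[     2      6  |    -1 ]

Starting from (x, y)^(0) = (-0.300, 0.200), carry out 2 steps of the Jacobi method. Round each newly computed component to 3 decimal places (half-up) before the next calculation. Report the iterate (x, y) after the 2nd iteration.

(1.987, -0.847)

Iteration 1:
  x = (10 - (-1)·0.200) / (5) = 2.040
  y = (-1 - (2)·-0.300) / (6) = -0.067
Iteration 2:
  x = (10 - (-1)·-0.067) / (5) = 1.987
  y = (-1 - (2)·2.040) / (6) = -0.847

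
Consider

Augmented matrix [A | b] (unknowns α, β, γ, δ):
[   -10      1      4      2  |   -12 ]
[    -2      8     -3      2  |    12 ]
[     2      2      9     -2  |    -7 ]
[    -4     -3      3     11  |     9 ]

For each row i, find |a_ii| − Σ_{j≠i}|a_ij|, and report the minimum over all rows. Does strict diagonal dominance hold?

1

row 1: |-10| − (1+4+2) = 3
row 2: |8| − (2+3+2) = 1
row 3: |9| − (2+2+2) = 3
row 4: |11| − (4+3+3) = 1
minimum over rows = 1 → strictly diagonally dominant (convergence guaranteed)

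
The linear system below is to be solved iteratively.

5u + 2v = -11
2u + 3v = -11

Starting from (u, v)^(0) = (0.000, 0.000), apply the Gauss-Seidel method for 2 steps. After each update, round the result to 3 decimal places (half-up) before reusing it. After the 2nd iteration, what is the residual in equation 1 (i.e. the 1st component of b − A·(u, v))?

Iteration 1:
  u = (-11 - (2)·0.000) / (5) = -2.200
  v = (-11 - (2)·-2.200) / (3) = -2.200
Iteration 2:
  u = (-11 - (2)·-2.200) / (5) = -1.320
  v = (-11 - (2)·-1.320) / (3) = -2.787
Residual b − A·x = (1.174, 0.001)

1.174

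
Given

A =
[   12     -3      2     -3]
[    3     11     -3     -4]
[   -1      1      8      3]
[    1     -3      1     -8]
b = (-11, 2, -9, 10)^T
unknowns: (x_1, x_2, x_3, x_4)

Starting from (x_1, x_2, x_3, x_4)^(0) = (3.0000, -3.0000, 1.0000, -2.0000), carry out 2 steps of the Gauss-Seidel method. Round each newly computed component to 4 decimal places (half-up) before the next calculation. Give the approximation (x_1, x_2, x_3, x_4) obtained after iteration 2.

(-1.1488, -0.3416, -0.5633, -1.3359)

Iteration 1:
  x_1 = (-11 - (-3)·-3.0000 - (2)·1.0000 - (-3)·-2.0000) / (12) = -2.3333
  x_2 = (2 - (3)·-2.3333 - (-3)·1.0000 - (-4)·-2.0000) / (11) = 0.3636
  x_3 = (-9 - (-1)·-2.3333 - (1)·0.3636 - (3)·-2.0000) / (8) = -0.7121
  x_4 = (10 - (1)·-2.3333 - (-3)·0.3636 - (1)·-0.7121) / (-8) = -1.7670
Iteration 2:
  x_1 = (-11 - (-3)·0.3636 - (2)·-0.7121 - (-3)·-1.7670) / (12) = -1.1488
  x_2 = (2 - (3)·-1.1488 - (-3)·-0.7121 - (-4)·-1.7670) / (11) = -0.3416
  x_3 = (-9 - (-1)·-1.1488 - (1)·-0.3416 - (3)·-1.7670) / (8) = -0.5633
  x_4 = (10 - (1)·-1.1488 - (-3)·-0.3416 - (1)·-0.5633) / (-8) = -1.3359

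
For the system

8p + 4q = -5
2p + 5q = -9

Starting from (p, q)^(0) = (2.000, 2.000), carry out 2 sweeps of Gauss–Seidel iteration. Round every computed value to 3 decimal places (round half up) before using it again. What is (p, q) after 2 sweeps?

(-0.050, -1.780)

Iteration 1:
  p = (-5 - (4)·2.000) / (8) = -1.625
  q = (-9 - (2)·-1.625) / (5) = -1.150
Iteration 2:
  p = (-5 - (4)·-1.150) / (8) = -0.050
  q = (-9 - (2)·-0.050) / (5) = -1.780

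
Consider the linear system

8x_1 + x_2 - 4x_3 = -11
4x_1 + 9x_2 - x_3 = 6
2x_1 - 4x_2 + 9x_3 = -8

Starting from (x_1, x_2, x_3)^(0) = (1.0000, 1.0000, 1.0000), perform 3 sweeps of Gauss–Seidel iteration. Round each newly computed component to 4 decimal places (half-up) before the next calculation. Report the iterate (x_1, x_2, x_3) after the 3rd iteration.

(-1.5107, 1.3457, 0.0449)

Iteration 1:
  x_1 = (-11 - (1)·1.0000 - (-4)·1.0000) / (8) = -1.0000
  x_2 = (6 - (4)·-1.0000 - (-1)·1.0000) / (9) = 1.2222
  x_3 = (-8 - (2)·-1.0000 - (-4)·1.2222) / (9) = -0.1235
Iteration 2:
  x_1 = (-11 - (1)·1.2222 - (-4)·-0.1235) / (8) = -1.5895
  x_2 = (6 - (4)·-1.5895 - (-1)·-0.1235) / (9) = 1.3594
  x_3 = (-8 - (2)·-1.5895 - (-4)·1.3594) / (9) = 0.0685
Iteration 3:
  x_1 = (-11 - (1)·1.3594 - (-4)·0.0685) / (8) = -1.5107
  x_2 = (6 - (4)·-1.5107 - (-1)·0.0685) / (9) = 1.3457
  x_3 = (-8 - (2)·-1.5107 - (-4)·1.3457) / (9) = 0.0449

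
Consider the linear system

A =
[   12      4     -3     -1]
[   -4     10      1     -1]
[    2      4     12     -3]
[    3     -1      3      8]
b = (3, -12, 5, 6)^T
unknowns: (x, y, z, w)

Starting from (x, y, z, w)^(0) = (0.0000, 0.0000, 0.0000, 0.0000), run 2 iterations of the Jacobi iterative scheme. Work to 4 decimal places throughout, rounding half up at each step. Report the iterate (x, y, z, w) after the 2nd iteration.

(0.8167, -1.0667, 0.9625, 0.3500)

Iteration 1:
  x = (3 - (4)·0.0000 - (-3)·0.0000 - (-1)·0.0000) / (12) = 0.2500
  y = (-12 - (-4)·0.0000 - (1)·0.0000 - (-1)·0.0000) / (10) = -1.2000
  z = (5 - (2)·0.0000 - (4)·0.0000 - (-3)·0.0000) / (12) = 0.4167
  w = (6 - (3)·0.0000 - (-1)·0.0000 - (3)·0.0000) / (8) = 0.7500
Iteration 2:
  x = (3 - (4)·-1.2000 - (-3)·0.4167 - (-1)·0.7500) / (12) = 0.8167
  y = (-12 - (-4)·0.2500 - (1)·0.4167 - (-1)·0.7500) / (10) = -1.0667
  z = (5 - (2)·0.2500 - (4)·-1.2000 - (-3)·0.7500) / (12) = 0.9625
  w = (6 - (3)·0.2500 - (-1)·-1.2000 - (3)·0.4167) / (8) = 0.3500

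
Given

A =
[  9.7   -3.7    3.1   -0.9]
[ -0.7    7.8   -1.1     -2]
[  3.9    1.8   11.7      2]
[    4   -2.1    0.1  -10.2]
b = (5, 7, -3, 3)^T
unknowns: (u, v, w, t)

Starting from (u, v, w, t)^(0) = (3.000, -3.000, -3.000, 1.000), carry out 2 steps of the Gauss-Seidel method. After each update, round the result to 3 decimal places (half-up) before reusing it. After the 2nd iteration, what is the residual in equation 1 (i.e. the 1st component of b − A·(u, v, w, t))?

Iteration 1:
  u = (5 - (-3.7)·-3.000 - (3.1)·-3.000 - (-0.9)·1.000) / (9.7) = 0.423
  v = (7 - (-0.7)·0.423 - (-1.1)·-3.000 - (-2)·1.000) / (7.8) = 0.769
  w = (-3 - (3.9)·0.423 - (1.8)·0.769 - (2)·1.000) / (11.7) = -0.687
  t = (3 - (4)·0.423 - (-2.1)·0.769 - (0.1)·-0.687) / (-10.2) = -0.293
Iteration 2:
  u = (5 - (-3.7)·0.769 - (3.1)·-0.687 - (-0.9)·-0.293) / (9.7) = 1.001
  v = (7 - (-0.7)·1.001 - (-1.1)·-0.687 - (-2)·-0.293) / (7.8) = 0.815
  w = (-3 - (3.9)·1.001 - (1.8)·0.815 - (2)·-0.293) / (11.7) = -0.665
  t = (3 - (4)·1.001 - (-2.1)·0.815 - (0.1)·-0.665) / (-10.2) = -0.076
Residual b − A·x = (0.299, 0.460, -0.438, -0.001)

0.299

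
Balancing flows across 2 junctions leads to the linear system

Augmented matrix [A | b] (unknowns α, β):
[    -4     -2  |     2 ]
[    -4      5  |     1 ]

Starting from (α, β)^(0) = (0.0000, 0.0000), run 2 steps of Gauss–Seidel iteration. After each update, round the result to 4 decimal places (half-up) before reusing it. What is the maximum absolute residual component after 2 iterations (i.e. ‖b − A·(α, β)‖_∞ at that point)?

Iteration 1:
  α = (2 - (-2)·0.0000) / (-4) = -0.5000
  β = (1 - (-4)·-0.5000) / (5) = -0.2000
Iteration 2:
  α = (2 - (-2)·-0.2000) / (-4) = -0.4000
  β = (1 - (-4)·-0.4000) / (5) = -0.1200
Residual b − A·x = (0.1600, 0.0000); ∞-norm = 0.1600

0.1600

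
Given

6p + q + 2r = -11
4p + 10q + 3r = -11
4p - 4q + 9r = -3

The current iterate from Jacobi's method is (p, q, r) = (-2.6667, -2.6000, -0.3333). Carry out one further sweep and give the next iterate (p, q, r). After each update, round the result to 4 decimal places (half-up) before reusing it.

(-1.2889, 0.0667, -0.3037)

One sweep:
  p = (-11 - (1)·-2.6000 - (2)·-0.3333) / (6) = -1.2889
  q = (-11 - (4)·-2.6667 - (3)·-0.3333) / (10) = 0.0667
  r = (-3 - (4)·-2.6667 - (-4)·-2.6000) / (9) = -0.3037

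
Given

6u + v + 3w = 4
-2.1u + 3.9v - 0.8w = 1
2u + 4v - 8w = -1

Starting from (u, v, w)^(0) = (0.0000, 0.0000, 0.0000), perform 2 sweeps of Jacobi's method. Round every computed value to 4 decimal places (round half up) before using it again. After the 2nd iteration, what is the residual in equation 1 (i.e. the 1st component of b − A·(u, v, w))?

-1.2691

Iteration 1:
  u = (4 - (1)·0.0000 - (3)·0.0000) / (6) = 0.6667
  v = (1 - (-2.1)·0.0000 - (-0.8)·0.0000) / (3.9) = 0.2564
  w = (-1 - (2)·0.0000 - (4)·0.0000) / (-8) = 0.1250
Iteration 2:
  u = (4 - (1)·0.2564 - (3)·0.1250) / (6) = 0.5614
  v = (1 - (-2.1)·0.6667 - (-0.8)·0.1250) / (3.9) = 0.6410
  w = (-1 - (2)·0.6667 - (4)·0.2564) / (-8) = 0.4199
Residual b − A·x = (-1.2691, 0.0150, -1.3276)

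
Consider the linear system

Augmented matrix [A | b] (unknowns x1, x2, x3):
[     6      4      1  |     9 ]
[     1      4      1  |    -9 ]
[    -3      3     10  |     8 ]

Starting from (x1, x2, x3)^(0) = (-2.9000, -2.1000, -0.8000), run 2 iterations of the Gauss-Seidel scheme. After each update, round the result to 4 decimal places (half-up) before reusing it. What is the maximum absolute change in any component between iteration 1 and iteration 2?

0.8165

Iteration 1:
  x1 = (9 - (4)·-2.1000 - (1)·-0.8000) / (6) = 3.0333
  x2 = (-9 - (1)·3.0333 - (1)·-0.8000) / (4) = -2.8083
  x3 = (8 - (-3)·3.0333 - (3)·-2.8083) / (10) = 2.5525
Iteration 2:
  x1 = (9 - (4)·-2.8083 - (1)·2.5525) / (6) = 2.9468
  x2 = (-9 - (1)·2.9468 - (1)·2.5525) / (4) = -3.6248
  x3 = (8 - (-3)·2.9468 - (3)·-3.6248) / (10) = 2.7715
Change: (-0.0865, -0.8165, 0.2190) → max |·| = 0.8165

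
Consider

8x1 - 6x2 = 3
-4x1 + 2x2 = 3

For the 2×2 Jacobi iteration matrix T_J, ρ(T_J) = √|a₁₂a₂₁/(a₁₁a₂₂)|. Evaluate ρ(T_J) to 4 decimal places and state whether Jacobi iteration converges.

1.2247

a₁₂a₂₁/(a₁₁a₂₂) = (-6)·(-4) / ((8)·(2)) = 1.500000
ρ = √|1.500000| = √1.500000 = 1.2247
ρ > 1, so Jacobi diverges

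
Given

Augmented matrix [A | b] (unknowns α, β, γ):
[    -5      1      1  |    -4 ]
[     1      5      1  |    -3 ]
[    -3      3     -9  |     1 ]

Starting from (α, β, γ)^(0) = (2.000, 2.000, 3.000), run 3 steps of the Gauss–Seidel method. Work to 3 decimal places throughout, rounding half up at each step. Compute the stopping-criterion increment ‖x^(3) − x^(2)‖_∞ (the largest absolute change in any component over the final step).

0.412

Iteration 1:
  α = (-4 - (1)·2.000 - (1)·3.000) / (-5) = 1.800
  β = (-3 - (1)·1.800 - (1)·3.000) / (5) = -1.560
  γ = (1 - (-3)·1.800 - (3)·-1.560) / (-9) = -1.231
Iteration 2:
  α = (-4 - (1)·-1.560 - (1)·-1.231) / (-5) = 0.242
  β = (-3 - (1)·0.242 - (1)·-1.231) / (5) = -0.402
  γ = (1 - (-3)·0.242 - (3)·-0.402) / (-9) = -0.326
Iteration 3:
  α = (-4 - (1)·-0.402 - (1)·-0.326) / (-5) = 0.654
  β = (-3 - (1)·0.654 - (1)·-0.326) / (5) = -0.666
  γ = (1 - (-3)·0.654 - (3)·-0.666) / (-9) = -0.551
Change: (0.412, -0.264, -0.225) → max |·| = 0.412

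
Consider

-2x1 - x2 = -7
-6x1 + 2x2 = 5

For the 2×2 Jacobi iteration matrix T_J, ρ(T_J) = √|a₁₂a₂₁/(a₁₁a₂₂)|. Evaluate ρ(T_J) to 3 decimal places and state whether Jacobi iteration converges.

1.225

a₁₂a₂₁/(a₁₁a₂₂) = (-1)·(-6) / ((-2)·(2)) = -1.500000
ρ = √|-1.500000| = √1.500000 = 1.225
ρ > 1, so Jacobi diverges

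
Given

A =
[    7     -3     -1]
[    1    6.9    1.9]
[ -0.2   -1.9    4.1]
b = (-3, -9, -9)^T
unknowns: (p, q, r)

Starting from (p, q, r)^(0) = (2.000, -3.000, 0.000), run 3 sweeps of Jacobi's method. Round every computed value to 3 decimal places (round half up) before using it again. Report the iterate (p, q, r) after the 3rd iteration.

Iteration 1:
  p = (-3 - (-3)·-3.000 - (-1)·0.000) / (7) = -1.714
  q = (-9 - (1)·2.000 - (1.9)·0.000) / (6.9) = -1.594
  r = (-9 - (-0.2)·2.000 - (-1.9)·-3.000) / (4.1) = -3.488
Iteration 2:
  p = (-3 - (-3)·-1.594 - (-1)·-3.488) / (7) = -1.610
  q = (-9 - (1)·-1.714 - (1.9)·-3.488) / (6.9) = -0.095
  r = (-9 - (-0.2)·-1.714 - (-1.9)·-1.594) / (4.1) = -3.017
Iteration 3:
  p = (-3 - (-3)·-0.095 - (-1)·-3.017) / (7) = -0.900
  q = (-9 - (1)·-1.610 - (1.9)·-3.017) / (6.9) = -0.240
  r = (-9 - (-0.2)·-1.610 - (-1.9)·-0.095) / (4.1) = -2.318

(-0.900, -0.240, -2.318)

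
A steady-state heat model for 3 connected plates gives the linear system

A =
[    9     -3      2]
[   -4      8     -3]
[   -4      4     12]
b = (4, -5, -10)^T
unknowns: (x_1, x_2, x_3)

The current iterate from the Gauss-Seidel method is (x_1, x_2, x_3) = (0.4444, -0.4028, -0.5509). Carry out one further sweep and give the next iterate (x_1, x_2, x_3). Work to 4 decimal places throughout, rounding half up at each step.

One sweep:
  x_1 = (4 - (-3)·-0.4028 - (2)·-0.5509) / (9) = 0.4326
  x_2 = (-5 - (-4)·0.4326 - (-3)·-0.5509) / (8) = -0.6153
  x_3 = (-10 - (-4)·0.4326 - (4)·-0.6153) / (12) = -0.4840

(0.4326, -0.6153, -0.4840)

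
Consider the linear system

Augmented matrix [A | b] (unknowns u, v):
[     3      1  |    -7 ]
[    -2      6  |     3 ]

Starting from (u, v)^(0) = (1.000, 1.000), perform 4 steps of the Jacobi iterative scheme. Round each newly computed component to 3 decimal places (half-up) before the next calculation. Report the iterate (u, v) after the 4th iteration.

Iteration 1:
  u = (-7 - (1)·1.000) / (3) = -2.667
  v = (3 - (-2)·1.000) / (6) = 0.833
Iteration 2:
  u = (-7 - (1)·0.833) / (3) = -2.611
  v = (3 - (-2)·-2.667) / (6) = -0.389
Iteration 3:
  u = (-7 - (1)·-0.389) / (3) = -2.204
  v = (3 - (-2)·-2.611) / (6) = -0.370
Iteration 4:
  u = (-7 - (1)·-0.370) / (3) = -2.210
  v = (3 - (-2)·-2.204) / (6) = -0.235

(-2.210, -0.235)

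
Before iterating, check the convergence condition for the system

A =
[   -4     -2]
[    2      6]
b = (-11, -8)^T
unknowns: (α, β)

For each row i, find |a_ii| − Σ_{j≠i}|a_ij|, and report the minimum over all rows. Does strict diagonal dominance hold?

row 1: |-4| − (2) = 2
row 2: |6| − (2) = 4
minimum over rows = 2 → strictly diagonally dominant (convergence guaranteed)

2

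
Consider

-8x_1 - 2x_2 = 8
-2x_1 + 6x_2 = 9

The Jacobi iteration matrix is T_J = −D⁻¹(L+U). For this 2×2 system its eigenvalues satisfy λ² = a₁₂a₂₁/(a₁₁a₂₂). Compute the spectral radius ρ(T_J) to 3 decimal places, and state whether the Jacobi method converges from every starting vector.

0.289

a₁₂a₂₁/(a₁₁a₂₂) = (-2)·(-2) / ((-8)·(6)) = -0.083333
ρ = √|-0.083333| = √0.083333 = 0.289
ρ < 1, so Jacobi converges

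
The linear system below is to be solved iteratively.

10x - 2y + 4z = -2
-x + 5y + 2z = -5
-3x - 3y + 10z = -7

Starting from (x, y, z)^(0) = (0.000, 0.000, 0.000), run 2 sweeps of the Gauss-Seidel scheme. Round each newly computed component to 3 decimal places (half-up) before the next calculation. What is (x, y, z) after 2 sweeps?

(0.021, -0.567, -0.864)

Iteration 1:
  x = (-2 - (-2)·0.000 - (4)·0.000) / (10) = -0.200
  y = (-5 - (-1)·-0.200 - (2)·0.000) / (5) = -1.040
  z = (-7 - (-3)·-0.200 - (-3)·-1.040) / (10) = -1.072
Iteration 2:
  x = (-2 - (-2)·-1.040 - (4)·-1.072) / (10) = 0.021
  y = (-5 - (-1)·0.021 - (2)·-1.072) / (5) = -0.567
  z = (-7 - (-3)·0.021 - (-3)·-0.567) / (10) = -0.864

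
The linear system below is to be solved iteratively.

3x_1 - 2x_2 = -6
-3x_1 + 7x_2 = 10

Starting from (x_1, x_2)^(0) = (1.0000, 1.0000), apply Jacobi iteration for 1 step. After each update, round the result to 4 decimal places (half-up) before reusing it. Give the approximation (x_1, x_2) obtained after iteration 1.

Iteration 1:
  x_1 = (-6 - (-2)·1.0000) / (3) = -1.3333
  x_2 = (10 - (-3)·1.0000) / (7) = 1.8571

(-1.3333, 1.8571)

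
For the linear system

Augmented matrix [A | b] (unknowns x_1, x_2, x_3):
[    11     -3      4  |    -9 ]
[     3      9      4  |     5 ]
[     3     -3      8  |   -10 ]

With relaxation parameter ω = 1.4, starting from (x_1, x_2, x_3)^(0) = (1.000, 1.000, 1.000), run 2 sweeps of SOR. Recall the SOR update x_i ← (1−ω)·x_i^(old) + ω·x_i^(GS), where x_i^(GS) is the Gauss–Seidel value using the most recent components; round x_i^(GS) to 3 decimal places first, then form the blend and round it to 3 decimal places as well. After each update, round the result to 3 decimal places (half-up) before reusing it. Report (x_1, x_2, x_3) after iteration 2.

(0.232, 1.070, -0.915)

Iteration 1:
  x_1: GS value = (-9 - (-3)·1.000 - (4)·1.000) / (11) = -0.909;  x_1 ← (1−ω)·1.000 + ω·-0.909 = -1.673
  x_2: GS value = (5 - (3)·-1.673 - (4)·1.000) / (9) = 0.669;  x_2 ← (1−ω)·1.000 + ω·0.669 = 0.537
  x_3: GS value = (-10 - (3)·-1.673 - (-3)·0.537) / (8) = -0.421;  x_3 ← (1−ω)·1.000 + ω·-0.421 = -0.989
Iteration 2:
  x_1: GS value = (-9 - (-3)·0.537 - (4)·-0.989) / (11) = -0.312;  x_1 ← (1−ω)·-1.673 + ω·-0.312 = 0.232
  x_2: GS value = (5 - (3)·0.232 - (4)·-0.989) / (9) = 0.918;  x_2 ← (1−ω)·0.537 + ω·0.918 = 1.070
  x_3: GS value = (-10 - (3)·0.232 - (-3)·1.070) / (8) = -0.936;  x_3 ← (1−ω)·-0.989 + ω·-0.936 = -0.915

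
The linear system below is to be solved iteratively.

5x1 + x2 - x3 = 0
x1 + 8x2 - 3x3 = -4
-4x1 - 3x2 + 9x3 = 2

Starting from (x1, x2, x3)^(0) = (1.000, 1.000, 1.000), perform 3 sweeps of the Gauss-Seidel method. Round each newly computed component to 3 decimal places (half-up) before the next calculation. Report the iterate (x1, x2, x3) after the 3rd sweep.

Iteration 1:
  x1 = (0 - (1)·1.000 - (-1)·1.000) / (5) = 0.000
  x2 = (-4 - (1)·0.000 - (-3)·1.000) / (8) = -0.125
  x3 = (2 - (-4)·0.000 - (-3)·-0.125) / (9) = 0.181
Iteration 2:
  x1 = (0 - (1)·-0.125 - (-1)·0.181) / (5) = 0.061
  x2 = (-4 - (1)·0.061 - (-3)·0.181) / (8) = -0.440
  x3 = (2 - (-4)·0.061 - (-3)·-0.440) / (9) = 0.103
Iteration 3:
  x1 = (0 - (1)·-0.440 - (-1)·0.103) / (5) = 0.109
  x2 = (-4 - (1)·0.109 - (-3)·0.103) / (8) = -0.475
  x3 = (2 - (-4)·0.109 - (-3)·-0.475) / (9) = 0.112

(0.109, -0.475, 0.112)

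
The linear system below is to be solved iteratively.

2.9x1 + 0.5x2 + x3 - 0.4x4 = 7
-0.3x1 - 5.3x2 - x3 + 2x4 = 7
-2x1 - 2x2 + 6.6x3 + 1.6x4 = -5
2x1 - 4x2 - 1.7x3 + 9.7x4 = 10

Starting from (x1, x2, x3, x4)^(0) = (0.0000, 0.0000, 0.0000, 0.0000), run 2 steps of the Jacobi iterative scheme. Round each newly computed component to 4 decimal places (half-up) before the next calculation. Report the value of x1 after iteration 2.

Iteration 1:
  x1 = (7 - (0.5)·0.0000 - (1)·0.0000 - (-0.4)·0.0000) / (2.9) = 2.4138
  x2 = (7 - (-0.3)·0.0000 - (-1)·0.0000 - (2)·0.0000) / (-5.3) = -1.3208
  x3 = (-5 - (-2)·0.0000 - (-2)·0.0000 - (1.6)·0.0000) / (6.6) = -0.7576
  x4 = (10 - (2)·0.0000 - (-4)·0.0000 - (-1.7)·0.0000) / (9.7) = 1.0309
Iteration 2:
  x1 = (7 - (0.5)·-1.3208 - (1)·-0.7576 - (-0.4)·1.0309) / (2.9) = 3.0450
  x2 = (7 - (-0.3)·2.4138 - (-1)·-0.7576 - (2)·1.0309) / (-5.3) = -0.9254
  x3 = (-5 - (-2)·2.4138 - (-2)·-1.3208 - (1.6)·1.0309) / (6.6) = -0.6763
  x4 = (10 - (2)·2.4138 - (-4)·-1.3208 - (-1.7)·-0.7576) / (9.7) = -0.1442

3.0450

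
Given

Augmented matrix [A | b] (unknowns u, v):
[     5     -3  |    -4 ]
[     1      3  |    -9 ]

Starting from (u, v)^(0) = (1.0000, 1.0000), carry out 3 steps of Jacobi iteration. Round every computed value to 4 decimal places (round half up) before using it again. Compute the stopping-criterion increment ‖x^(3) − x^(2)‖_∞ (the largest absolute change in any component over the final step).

0.8666

Iteration 1:
  u = (-4 - (-3)·1.0000) / (5) = -0.2000
  v = (-9 - (1)·1.0000) / (3) = -3.3333
Iteration 2:
  u = (-4 - (-3)·-3.3333) / (5) = -2.8000
  v = (-9 - (1)·-0.2000) / (3) = -2.9333
Iteration 3:
  u = (-4 - (-3)·-2.9333) / (5) = -2.5600
  v = (-9 - (1)·-2.8000) / (3) = -2.0667
Change: (0.2400, 0.8666) → max |·| = 0.8666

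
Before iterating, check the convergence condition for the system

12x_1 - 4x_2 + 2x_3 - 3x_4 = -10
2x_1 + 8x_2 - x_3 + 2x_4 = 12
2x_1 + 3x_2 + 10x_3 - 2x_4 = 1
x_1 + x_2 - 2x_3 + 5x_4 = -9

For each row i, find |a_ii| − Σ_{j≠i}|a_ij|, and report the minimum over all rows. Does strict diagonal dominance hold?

row 1: |12| − (4+2+3) = 3
row 2: |8| − (2+1+2) = 3
row 3: |10| − (2+3+2) = 3
row 4: |5| − (1+1+2) = 1
minimum over rows = 1 → strictly diagonally dominant (convergence guaranteed)

1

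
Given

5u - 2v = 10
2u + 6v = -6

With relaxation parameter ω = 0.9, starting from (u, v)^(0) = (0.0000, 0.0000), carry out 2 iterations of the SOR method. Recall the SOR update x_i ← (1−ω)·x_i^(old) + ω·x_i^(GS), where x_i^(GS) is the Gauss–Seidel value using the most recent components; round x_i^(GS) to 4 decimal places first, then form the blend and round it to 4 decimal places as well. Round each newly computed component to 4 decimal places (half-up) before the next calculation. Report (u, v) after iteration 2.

(1.4616, -1.4825)

Iteration 1:
  u: GS value = (10 - (-2)·0.0000) / (5) = 2.0000;  u ← (1−ω)·0.0000 + ω·2.0000 = 1.8000
  v: GS value = (-6 - (2)·1.8000) / (6) = -1.6000;  v ← (1−ω)·0.0000 + ω·-1.6000 = -1.4400
Iteration 2:
  u: GS value = (10 - (-2)·-1.4400) / (5) = 1.4240;  u ← (1−ω)·1.8000 + ω·1.4240 = 1.4616
  v: GS value = (-6 - (2)·1.4616) / (6) = -1.4872;  v ← (1−ω)·-1.4400 + ω·-1.4872 = -1.4825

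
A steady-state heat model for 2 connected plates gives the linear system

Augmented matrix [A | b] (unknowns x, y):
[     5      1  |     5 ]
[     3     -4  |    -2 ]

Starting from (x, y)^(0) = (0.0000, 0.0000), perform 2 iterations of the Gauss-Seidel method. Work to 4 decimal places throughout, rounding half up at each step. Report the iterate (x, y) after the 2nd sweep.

(0.7500, 1.0625)

Iteration 1:
  x = (5 - (1)·0.0000) / (5) = 1.0000
  y = (-2 - (3)·1.0000) / (-4) = 1.2500
Iteration 2:
  x = (5 - (1)·1.2500) / (5) = 0.7500
  y = (-2 - (3)·0.7500) / (-4) = 1.0625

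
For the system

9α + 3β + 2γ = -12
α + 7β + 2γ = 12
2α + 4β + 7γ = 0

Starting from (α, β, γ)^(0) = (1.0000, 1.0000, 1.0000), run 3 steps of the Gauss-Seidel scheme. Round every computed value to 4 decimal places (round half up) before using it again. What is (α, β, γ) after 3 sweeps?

(-1.8802, 2.1777, -0.7072)

Iteration 1:
  α = (-12 - (3)·1.0000 - (2)·1.0000) / (9) = -1.8889
  β = (12 - (1)·-1.8889 - (2)·1.0000) / (7) = 1.6984
  γ = (0 - (2)·-1.8889 - (4)·1.6984) / (7) = -0.4308
Iteration 2:
  α = (-12 - (3)·1.6984 - (2)·-0.4308) / (9) = -1.8037
  β = (12 - (1)·-1.8037 - (2)·-0.4308) / (7) = 2.0950
  γ = (0 - (2)·-1.8037 - (4)·2.0950) / (7) = -0.6818
Iteration 3:
  α = (-12 - (3)·2.0950 - (2)·-0.6818) / (9) = -1.8802
  β = (12 - (1)·-1.8802 - (2)·-0.6818) / (7) = 2.1777
  γ = (0 - (2)·-1.8802 - (4)·2.1777) / (7) = -0.7072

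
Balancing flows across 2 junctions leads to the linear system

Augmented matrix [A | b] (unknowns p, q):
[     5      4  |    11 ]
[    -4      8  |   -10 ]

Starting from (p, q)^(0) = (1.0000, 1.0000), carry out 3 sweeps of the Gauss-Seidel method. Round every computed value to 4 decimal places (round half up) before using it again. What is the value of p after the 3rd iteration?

Iteration 1:
  p = (11 - (4)·1.0000) / (5) = 1.4000
  q = (-10 - (-4)·1.4000) / (8) = -0.5500
Iteration 2:
  p = (11 - (4)·-0.5500) / (5) = 2.6400
  q = (-10 - (-4)·2.6400) / (8) = 0.0700
Iteration 3:
  p = (11 - (4)·0.0700) / (5) = 2.1440
  q = (-10 - (-4)·2.1440) / (8) = -0.1780

2.1440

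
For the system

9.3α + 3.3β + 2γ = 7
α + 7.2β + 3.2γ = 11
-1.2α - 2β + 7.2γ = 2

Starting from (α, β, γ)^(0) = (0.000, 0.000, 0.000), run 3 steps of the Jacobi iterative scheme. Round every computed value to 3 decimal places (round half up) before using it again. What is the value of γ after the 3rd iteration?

0.664

Iteration 1:
  α = (7 - (3.3)·0.000 - (2)·0.000) / (9.3) = 0.753
  β = (11 - (1)·0.000 - (3.2)·0.000) / (7.2) = 1.528
  γ = (2 - (-1.2)·0.000 - (-2)·0.000) / (7.2) = 0.278
Iteration 2:
  α = (7 - (3.3)·1.528 - (2)·0.278) / (9.3) = 0.151
  β = (11 - (1)·0.753 - (3.2)·0.278) / (7.2) = 1.300
  γ = (2 - (-1.2)·0.753 - (-2)·1.528) / (7.2) = 0.828
Iteration 3:
  α = (7 - (3.3)·1.300 - (2)·0.828) / (9.3) = 0.113
  β = (11 - (1)·0.151 - (3.2)·0.828) / (7.2) = 1.139
  γ = (2 - (-1.2)·0.151 - (-2)·1.300) / (7.2) = 0.664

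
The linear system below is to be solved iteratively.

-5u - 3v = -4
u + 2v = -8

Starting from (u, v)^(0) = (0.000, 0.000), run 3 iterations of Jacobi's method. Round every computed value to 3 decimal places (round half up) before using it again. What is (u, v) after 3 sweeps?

(3.440, -5.600)

Iteration 1:
  u = (-4 - (-3)·0.000) / (-5) = 0.800
  v = (-8 - (1)·0.000) / (2) = -4.000
Iteration 2:
  u = (-4 - (-3)·-4.000) / (-5) = 3.200
  v = (-8 - (1)·0.800) / (2) = -4.400
Iteration 3:
  u = (-4 - (-3)·-4.400) / (-5) = 3.440
  v = (-8 - (1)·3.200) / (2) = -5.600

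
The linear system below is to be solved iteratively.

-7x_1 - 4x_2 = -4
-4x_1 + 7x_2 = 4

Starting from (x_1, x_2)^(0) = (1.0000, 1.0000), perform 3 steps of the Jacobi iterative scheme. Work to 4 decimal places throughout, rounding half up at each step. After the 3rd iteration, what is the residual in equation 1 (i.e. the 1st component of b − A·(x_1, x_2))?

Iteration 1:
  x_1 = (-4 - (-4)·1.0000) / (-7) = 0.0000
  x_2 = (4 - (-4)·1.0000) / (7) = 1.1429
Iteration 2:
  x_1 = (-4 - (-4)·1.1429) / (-7) = -0.0817
  x_2 = (4 - (-4)·0.0000) / (7) = 0.5714
Iteration 3:
  x_1 = (-4 - (-4)·0.5714) / (-7) = 0.2449
  x_2 = (4 - (-4)·-0.0817) / (7) = 0.5247
Residual b − A·x = (-0.1869, 1.3067)

-0.1869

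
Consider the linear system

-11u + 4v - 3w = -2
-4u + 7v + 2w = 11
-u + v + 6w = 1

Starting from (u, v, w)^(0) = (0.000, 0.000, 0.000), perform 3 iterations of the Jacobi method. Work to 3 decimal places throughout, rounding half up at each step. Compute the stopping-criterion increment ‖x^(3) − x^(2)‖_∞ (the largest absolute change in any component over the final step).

Iteration 1:
  u = (-2 - (4)·0.000 - (-3)·0.000) / (-11) = 0.182
  v = (11 - (-4)·0.000 - (2)·0.000) / (7) = 1.571
  w = (1 - (-1)·0.000 - (1)·0.000) / (6) = 0.167
Iteration 2:
  u = (-2 - (4)·1.571 - (-3)·0.167) / (-11) = 0.708
  v = (11 - (-4)·0.182 - (2)·0.167) / (7) = 1.628
  w = (1 - (-1)·0.182 - (1)·1.571) / (6) = -0.065
Iteration 3:
  u = (-2 - (4)·1.628 - (-3)·-0.065) / (-11) = 0.792
  v = (11 - (-4)·0.708 - (2)·-0.065) / (7) = 1.995
  w = (1 - (-1)·0.708 - (1)·1.628) / (6) = 0.013
Change: (0.084, 0.367, 0.078) → max |·| = 0.367

0.367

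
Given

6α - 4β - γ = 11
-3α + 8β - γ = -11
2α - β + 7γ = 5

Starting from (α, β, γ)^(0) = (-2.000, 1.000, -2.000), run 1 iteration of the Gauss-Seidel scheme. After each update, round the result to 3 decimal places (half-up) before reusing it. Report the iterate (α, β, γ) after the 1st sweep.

(2.167, -0.812, -0.021)

Iteration 1:
  α = (11 - (-4)·1.000 - (-1)·-2.000) / (6) = 2.167
  β = (-11 - (-3)·2.167 - (-1)·-2.000) / (8) = -0.812
  γ = (5 - (2)·2.167 - (-1)·-0.812) / (7) = -0.021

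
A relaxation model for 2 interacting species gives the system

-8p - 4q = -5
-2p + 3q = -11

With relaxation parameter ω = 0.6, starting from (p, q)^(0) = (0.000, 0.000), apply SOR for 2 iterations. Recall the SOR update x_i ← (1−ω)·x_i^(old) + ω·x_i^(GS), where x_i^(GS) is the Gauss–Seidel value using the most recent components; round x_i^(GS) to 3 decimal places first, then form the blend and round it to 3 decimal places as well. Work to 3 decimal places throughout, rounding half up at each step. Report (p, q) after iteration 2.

Iteration 1:
  p: GS value = (-5 - (-4)·0.000) / (-8) = 0.625;  p ← (1−ω)·0.000 + ω·0.625 = 0.375
  q: GS value = (-11 - (-2)·0.375) / (3) = -3.417;  q ← (1−ω)·0.000 + ω·-3.417 = -2.050
Iteration 2:
  p: GS value = (-5 - (-4)·-2.050) / (-8) = 1.650;  p ← (1−ω)·0.375 + ω·1.650 = 1.140
  q: GS value = (-11 - (-2)·1.140) / (3) = -2.907;  q ← (1−ω)·-2.050 + ω·-2.907 = -2.564

(1.140, -2.564)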